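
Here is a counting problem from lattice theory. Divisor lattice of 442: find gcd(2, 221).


In a divisor lattice, meet = gcd (greatest common divisor).
By Euclidean algorithm or factoring: gcd(2,221) = 1


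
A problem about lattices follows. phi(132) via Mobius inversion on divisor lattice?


phi(n) = n * prod_{p|n} (1 - 1/p).
Prime divisors of 132: [2, 3, 11]
phi(132) = 132 * (1 - 1/2) * (1 - 1/3) * (1 - 1/11)
phi(132) = 40


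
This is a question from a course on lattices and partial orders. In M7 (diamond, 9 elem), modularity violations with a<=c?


Modular law: if a <= c then a v (b ^ c) = (a v b) ^ c.
Check all triples (a,b,c) with a <= c among 9 elements.
This lattice is modular (diamonds M_m and their chain-products are modular).
Total violating triples: 0


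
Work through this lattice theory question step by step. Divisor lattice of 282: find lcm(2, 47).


In a divisor lattice, join = lcm (least common multiple).
gcd(2,47) = 1
lcm(2,47) = 2*47/gcd = 94/1 = 94


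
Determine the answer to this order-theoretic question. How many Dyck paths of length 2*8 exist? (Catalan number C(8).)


C(n) = C(2n, n) / (n+1).
C(16, 8) = 12870
C(8) = 12870 / 9 = 1430


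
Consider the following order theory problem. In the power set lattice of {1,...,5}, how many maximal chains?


A maximal chain goes from the minimum element to a maximal element via cover relations.
Counting all min-to-max paths in the cover graph.
Total maximal chains: 120


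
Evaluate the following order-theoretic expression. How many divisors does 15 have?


Divisors of 15: [1, 3, 5, 15]
Count: 4


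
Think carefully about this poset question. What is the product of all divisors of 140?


Divisors of 140: [1, 2, 4, 5, 7, 10, 14, 20, 28, 35, 70, 140]
Product = n^(d(n)/2) = 140^(12/2)
Product = 7529536000000


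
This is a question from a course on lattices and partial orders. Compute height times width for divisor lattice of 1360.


Height = length of longest chain minus 1; width = size of largest antichain.
A maximum chain: 1 | 17 | 85 | 170 | 340 | 680 | 1360  (height 6).
A maximum antichain: {4, 10, 34, 85}  (width 4).
Product = 6 * 4 = 24


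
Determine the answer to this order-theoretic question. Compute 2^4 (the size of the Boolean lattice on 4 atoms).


Power set = 2^n.
2^4 = 16


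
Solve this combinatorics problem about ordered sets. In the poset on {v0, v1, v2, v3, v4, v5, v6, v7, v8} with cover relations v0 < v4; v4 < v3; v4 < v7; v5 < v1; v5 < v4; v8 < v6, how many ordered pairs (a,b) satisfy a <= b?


The order relation is {(a,b) : a <= b}, reflexive so it includes (a,a).
Examples: (v0,v0), (v0,v3), (v0,v4), (v0,v7), (v1,v1), ...
Total ordered pairs: 19


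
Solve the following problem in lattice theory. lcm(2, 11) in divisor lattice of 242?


Join=lcm.
gcd(2,11)=1
lcm=22


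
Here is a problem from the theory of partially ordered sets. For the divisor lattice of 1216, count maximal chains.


A maximal chain goes from the minimum element to a maximal element via cover relations.
Counting all min-to-max paths in the cover graph.
Total maximal chains: 7


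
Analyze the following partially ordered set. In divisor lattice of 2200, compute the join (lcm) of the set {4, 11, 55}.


In a divisor lattice, join = lcm (least common multiple).
Compute lcm iteratively: start with first element, then lcm(current, next).
Elements: [4, 11, 55]
lcm(4,11) = 44
lcm(44,55) = 220
Final lcm = 220


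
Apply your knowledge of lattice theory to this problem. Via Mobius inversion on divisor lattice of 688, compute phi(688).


phi(n) = n * prod_{p|n} (1 - 1/p).
Prime divisors of 688: [2, 43]
phi(688) = 688 * (1 - 1/2) * (1 - 1/43)
phi(688) = 336


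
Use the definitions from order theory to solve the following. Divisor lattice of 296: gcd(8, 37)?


Meet=gcd.
gcd(8,37)=1


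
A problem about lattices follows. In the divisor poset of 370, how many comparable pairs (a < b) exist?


A comparable pair {a,b} has a < b or b < a in the order.
Count unordered pairs where one element is strictly below the other.
Examples: {1,2}, {1,5}, {1,10}, {1,37}, ...
Total comparable pairs: 19


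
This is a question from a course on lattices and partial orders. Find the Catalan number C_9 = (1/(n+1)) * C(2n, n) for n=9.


C(n) = C(2n, n) / (n+1).
C(18, 9) = 48620
C(9) = 48620 / 10 = 4862


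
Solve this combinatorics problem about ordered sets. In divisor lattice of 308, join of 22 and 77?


In a divisor lattice, join = lcm (least common multiple).
gcd(22,77) = 11
lcm(22,77) = 22*77/gcd = 1694/11 = 154


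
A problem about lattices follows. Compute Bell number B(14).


B(n) = number of set partitions of an n-element set.
B(n) satisfies the recurrence: B(n+1) = sum_k C(n,k)*B(k).
B(14) = 190899322


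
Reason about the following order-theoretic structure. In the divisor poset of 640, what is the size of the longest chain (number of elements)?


A chain is a totally ordered subset; we count the number of elements in a maximum chain.
Compute, for each element x, the size of the longest chain ending at x:
  1: 1
  2: 2
  5: 2
  4: 3
  8: 4
  10: 3
  ...
A maximum chain: 1 < 2 < 4 < 8 < 16 < 32 < 64 < 128 < 640
Number of elements in the longest chain: 9


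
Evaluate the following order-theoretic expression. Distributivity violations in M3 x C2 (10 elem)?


Distributive law: a ^ (b v c) = (a ^ b) v (a ^ c).
Check all 10^3 = 1000 ordered triples (a,b,c).
  e.g. a=(a1,0), b=(a2,0), c=(a3,0): lhs=(a1,0) != rhs=(0,0)
  e.g. a=(a1,0), b=(a2,0), c=(a3,1): lhs=(a1,0) != rhs=(0,0)
Total violating triples: 48


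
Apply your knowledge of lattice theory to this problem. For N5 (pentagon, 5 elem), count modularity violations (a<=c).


Modular law: if a <= c then a v (b ^ c) = (a v b) ^ c.
Check all triples (a,b,c) with a <= c among 5 elements.
  e.g. a=a, b=c, c=b: lhs=a != rhs=b
Total violating triples: 1


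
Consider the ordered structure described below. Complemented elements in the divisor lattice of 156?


An element a is complemented if some b has a meet b = bottom, a join b = top.
a is complemented iff gcd(a, n/a)=1, i.e. a is a unitary divisor of 156.
Complemented elements: 1, 3, 4, 12, 13, 39, ... (2 more)
Count: 8


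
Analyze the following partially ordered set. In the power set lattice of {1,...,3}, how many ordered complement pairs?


Complement pair (a,b): a meet b = bottom, a join b = top.
Here: A intersect B = {} and A union B = {1,...,3}.
Pairs found: ({},{1,2,3}), ({1},{2,3}), ({2},{1,3}), ({3},{1,2}), ... (4 more)
Total ordered pairs: 8


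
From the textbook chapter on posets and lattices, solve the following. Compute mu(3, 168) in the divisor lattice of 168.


In a divisor lattice, mu(a,b) = mu(b/a) where mu is the classical Mobius function.
b/a = 168/3 = 56
Prime factorization of 56: primes [2, 7]
56 is not squarefree, so mu(56) = 0


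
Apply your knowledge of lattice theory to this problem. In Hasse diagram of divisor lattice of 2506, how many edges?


A cover relation a -< b holds when a < b with no c strictly between.
Cover relations:
  1 -< 2
  1 -< 7
  1 -< 179
  2 -< 14
  2 -< 358
  7 -< 14
  7 -< 1253
  14 -< 2506
  ...4 more
Total: 12


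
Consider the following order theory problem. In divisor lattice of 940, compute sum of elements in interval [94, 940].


Interval [94,940] in divisors of 940: [94, 188, 470, 940]
Sum = 1692


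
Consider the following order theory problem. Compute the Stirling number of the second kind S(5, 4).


S(n,k) = k*S(n-1,k) + S(n-1,k-1).
S(4,4) = 1, S(4,3) = 6
S(5,4) = 4*1 + 6 = 4 + 6
S(5,4) = 10


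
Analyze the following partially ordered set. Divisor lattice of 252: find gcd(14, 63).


In a divisor lattice, meet = gcd (greatest common divisor).
By Euclidean algorithm or factoring: gcd(14,63) = 7


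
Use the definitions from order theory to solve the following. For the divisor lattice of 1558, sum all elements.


sigma(n) = sum of divisors.
Divisors of 1558: [1, 2, 19, 38, 41, 82, 779, 1558]
Sum = 2520


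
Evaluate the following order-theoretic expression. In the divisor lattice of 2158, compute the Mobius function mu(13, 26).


In a divisor lattice, mu(a,b) = mu(b/a) where mu is the classical Mobius function.
b/a = 26/13 = 2
Prime factorization of 2: primes [2]
2 is squarefree with 1 prime factor(s), so mu(2) = (-1)^1 = -1


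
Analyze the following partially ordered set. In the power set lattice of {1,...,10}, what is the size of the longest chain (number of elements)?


A chain is a totally ordered subset; we count the number of elements in a maximum chain.
Compute, for each element x, the size of the longest chain ending at x:
  {}: 1
  {1}: 2
  {2}: 2
  {3}: 2
  {4}: 2
  {5}: 2
  ...
A maximum chain: {} < {1} < {1,2} < {1,2,3} < {1,2,3,4} < {1,2,3,4,5} < {1,2,3,4,5,6} < {1,2,3,4,5,6,7} < {1,2,3,4,5,6,7,8} < {1,2,3,4,5,6,7,8,9} < {1,2,3,4,5,6,7,8,9,10}
Number of elements in the longest chain: 11


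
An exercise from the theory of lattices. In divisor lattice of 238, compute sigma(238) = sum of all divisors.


sigma(n) = sum of divisors.
Divisors of 238: [1, 2, 7, 14, 17, 34, 119, 238]
Sum = 432


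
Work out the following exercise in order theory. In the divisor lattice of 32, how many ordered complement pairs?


Complement pair (a,b): a meet b = bottom, a join b = top.
Here: gcd(a,b)=1 and lcm(a,b)=32, i.e. a*b=32 with a,b coprime.
Pairs found: (1,32), (32,1)
Total ordered pairs: 2


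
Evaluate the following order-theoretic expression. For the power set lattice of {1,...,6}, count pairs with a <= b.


The order relation is {(a,b) : a <= b}, reflexive so it includes (a,a).
Examples: ({},{}), ({},{1,2}), ({},{1,2,3}), ({},{1,2,3,4}), ({},{1,2,3,4,5}), ...
Total ordered pairs: 729


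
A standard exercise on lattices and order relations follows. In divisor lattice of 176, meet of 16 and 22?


In a divisor lattice, meet = gcd (greatest common divisor).
By Euclidean algorithm or factoring: gcd(16,22) = 2


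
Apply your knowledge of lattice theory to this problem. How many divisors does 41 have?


Divisors of 41: [1, 41]
Count: 2


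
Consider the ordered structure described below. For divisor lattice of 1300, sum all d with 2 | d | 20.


Interval [2,20] in divisors of 1300: [2, 4, 10, 20]
Sum = 36


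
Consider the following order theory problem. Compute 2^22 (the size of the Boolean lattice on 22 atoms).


Power set = 2^n.
2^22 = 4194304


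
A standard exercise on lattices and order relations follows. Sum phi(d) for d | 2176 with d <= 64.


Divisors of 2176 up to 64: [1, 2, 4, 8, 16, 17, 32, 34, 64]
phi values: [1, 1, 2, 4, 8, 16, 16, 16, 32]
Sum = 96


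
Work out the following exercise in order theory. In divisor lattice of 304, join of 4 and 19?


In a divisor lattice, join = lcm (least common multiple).
gcd(4,19) = 1
lcm(4,19) = 4*19/gcd = 76/1 = 76


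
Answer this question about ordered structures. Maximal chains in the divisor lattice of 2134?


A maximal chain goes from the minimum element to a maximal element via cover relations.
Counting all min-to-max paths in the cover graph.
Total maximal chains: 6


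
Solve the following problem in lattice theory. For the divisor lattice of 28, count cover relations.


A cover relation a -< b holds when a < b with no c strictly between.
Cover relations:
  1 -< 2
  1 -< 7
  2 -< 4
  2 -< 14
  4 -< 28
  7 -< 14
  14 -< 28
Total: 7


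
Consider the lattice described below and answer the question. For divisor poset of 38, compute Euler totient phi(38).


phi(n) = n * prod_{p|n} (1 - 1/p).
Prime divisors of 38: [2, 19]
phi(38) = 38 * (1 - 1/2) * (1 - 1/19)
phi(38) = 18


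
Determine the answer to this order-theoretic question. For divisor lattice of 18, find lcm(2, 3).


In a divisor lattice, join = lcm (least common multiple).
Compute lcm iteratively: start with first element, then lcm(current, next).
Elements: [2, 3]
lcm(2,3) = 6
Final lcm = 6


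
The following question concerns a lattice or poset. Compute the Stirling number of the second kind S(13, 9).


S(n,k) = k*S(n-1,k) + S(n-1,k-1).
S(12,9) = 22275, S(12,8) = 159027
S(13,9) = 9*22275 + 159027 = 200475 + 159027
S(13,9) = 359502


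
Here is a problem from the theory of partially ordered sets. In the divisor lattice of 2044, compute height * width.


Height = length of longest chain minus 1; width = size of largest antichain.
A maximum chain: 1 | 73 | 511 | 1022 | 2044  (height 4).
A maximum antichain: {4, 14, 146, 511}  (width 4).
Product = 4 * 4 = 16


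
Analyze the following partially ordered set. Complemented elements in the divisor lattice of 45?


An element a is complemented if some b has a meet b = bottom, a join b = top.
a is complemented iff gcd(a, n/a)=1, i.e. a is a unitary divisor of 45.
Complemented elements: 1, 5, 9, 45
Count: 4


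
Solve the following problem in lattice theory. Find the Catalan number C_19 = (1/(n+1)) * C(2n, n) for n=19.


C(n) = C(2n, n) / (n+1).
C(38, 19) = 35345263800
C(19) = 35345263800 / 20 = 1767263190


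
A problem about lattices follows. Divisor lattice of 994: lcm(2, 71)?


Join=lcm.
gcd(2,71)=1
lcm=142


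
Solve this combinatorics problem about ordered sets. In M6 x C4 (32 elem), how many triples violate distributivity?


Distributive law: a ^ (b v c) = (a ^ b) v (a ^ c).
Check all 32^3 = 32768 ordered triples (a,b,c).
  e.g. a=(a1,0), b=(a2,0), c=(a3,0): lhs=(a1,0) != rhs=(0,0)
  e.g. a=(a1,0), b=(a2,0), c=(a3,1): lhs=(a1,0) != rhs=(0,0)
Total violating triples: 7680


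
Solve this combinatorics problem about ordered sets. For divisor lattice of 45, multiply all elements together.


Divisors of 45: [1, 3, 5, 9, 15, 45]
Product = n^(d(n)/2) = 45^(6/2)
Product = 91125


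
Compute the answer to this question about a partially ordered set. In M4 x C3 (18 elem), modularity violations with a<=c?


Modular law: if a <= c then a v (b ^ c) = (a v b) ^ c.
Check all triples (a,b,c) with a <= c among 18 elements.
This lattice is modular (diamonds M_m and their chain-products are modular).
Total violating triples: 0


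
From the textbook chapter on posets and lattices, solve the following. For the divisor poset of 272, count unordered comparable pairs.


A comparable pair {a,b} has a < b or b < a in the order.
Count unordered pairs where one element is strictly below the other.
Examples: {1,2}, {1,4}, {1,8}, {1,16}, ...
Total comparable pairs: 35


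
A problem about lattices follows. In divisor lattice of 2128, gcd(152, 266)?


Meet=gcd.
gcd(152,266)=38


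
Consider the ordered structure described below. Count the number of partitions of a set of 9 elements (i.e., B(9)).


B(n) = number of set partitions of an n-element set.
B(n) satisfies the recurrence: B(n+1) = sum_k C(n,k)*B(k).
B(9) = 21147


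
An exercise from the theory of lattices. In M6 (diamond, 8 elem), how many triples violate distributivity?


Distributive law: a ^ (b v c) = (a ^ b) v (a ^ c).
Check all 8^3 = 512 ordered triples (a,b,c).
  e.g. a=a1, b=a2, c=a3: lhs=a1 != rhs=0
  e.g. a=a1, b=a2, c=a4: lhs=a1 != rhs=0
Total violating triples: 120


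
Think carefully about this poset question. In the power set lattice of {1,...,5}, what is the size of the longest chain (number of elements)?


A chain is a totally ordered subset; we count the number of elements in a maximum chain.
Compute, for each element x, the size of the longest chain ending at x:
  {}: 1
  {1}: 2
  {2}: 2
  {3}: 2
  {4}: 2
  {5}: 2
  ...
A maximum chain: {} < {1} < {1,2} < {1,2,3} < {1,2,3,4} < {1,2,3,4,5}
Number of elements in the longest chain: 6


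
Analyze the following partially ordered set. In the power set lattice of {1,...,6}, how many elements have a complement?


An element a is complemented if some b has a meet b = bottom, a join b = top.
every subset A has complement S\A, so all elements are complemented.
Complemented elements: {}, {1}, {2}, {3}, {4}, {5}, ... (58 more)
Count: 64


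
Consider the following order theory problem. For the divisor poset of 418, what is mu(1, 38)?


In a divisor lattice, mu(a,b) = mu(b/a) where mu is the classical Mobius function.
b/a = 38/1 = 38
Prime factorization of 38: primes [2, 19]
38 is squarefree with 2 prime factor(s), so mu(38) = (-1)^2 = 1


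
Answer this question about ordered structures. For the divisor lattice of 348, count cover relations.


A cover relation a -< b holds when a < b with no c strictly between.
Cover relations:
  1 -< 2
  1 -< 3
  1 -< 29
  2 -< 4
  2 -< 6
  2 -< 58
  3 -< 6
  3 -< 87
  ...12 more
Total: 20


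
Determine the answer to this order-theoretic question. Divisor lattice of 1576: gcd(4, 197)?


Meet=gcd.
gcd(4,197)=1


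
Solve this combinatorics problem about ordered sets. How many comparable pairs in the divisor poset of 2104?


A comparable pair {a,b} has a < b or b < a in the order.
Count unordered pairs where one element is strictly below the other.
Examples: {1,2}, {1,4}, {1,8}, {1,263}, ...
Total comparable pairs: 22


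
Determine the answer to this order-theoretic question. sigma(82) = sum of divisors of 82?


sigma(n) = sum of divisors.
Divisors of 82: [1, 2, 41, 82]
Sum = 126


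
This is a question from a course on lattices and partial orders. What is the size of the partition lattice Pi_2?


B(n) = number of set partitions of an n-element set.
B(n) satisfies the recurrence: B(n+1) = sum_k C(n,k)*B(k).
B(2) = 2


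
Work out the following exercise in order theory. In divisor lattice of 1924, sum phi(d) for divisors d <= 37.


Divisors of 1924 up to 37: [1, 2, 4, 13, 26, 37]
phi values: [1, 1, 2, 12, 12, 36]
Sum = 64


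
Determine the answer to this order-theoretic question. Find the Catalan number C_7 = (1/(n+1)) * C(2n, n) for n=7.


C(n) = C(2n, n) / (n+1).
C(14, 7) = 3432
C(7) = 3432 / 8 = 429


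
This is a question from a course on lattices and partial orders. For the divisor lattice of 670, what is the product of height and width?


Height = length of longest chain minus 1; width = size of largest antichain.
A maximum chain: 1 | 67 | 335 | 670  (height 3).
A maximum antichain: {2, 5, 67}  (width 3).
Product = 3 * 3 = 9


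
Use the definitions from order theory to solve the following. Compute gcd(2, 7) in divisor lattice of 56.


In a divisor lattice, meet = gcd (greatest common divisor).
By Euclidean algorithm or factoring: gcd(2,7) = 1


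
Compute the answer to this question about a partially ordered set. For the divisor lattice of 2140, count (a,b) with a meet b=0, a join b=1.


Complement pair (a,b): a meet b = bottom, a join b = top.
Here: gcd(a,b)=1 and lcm(a,b)=2140, i.e. a*b=2140 with a,b coprime.
Pairs found: (1,2140), (4,535), (5,428), (20,107), ... (4 more)
Total ordered pairs: 8


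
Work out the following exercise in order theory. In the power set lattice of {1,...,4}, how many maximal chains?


A maximal chain goes from the minimum element to a maximal element via cover relations.
Counting all min-to-max paths in the cover graph.
Total maximal chains: 24


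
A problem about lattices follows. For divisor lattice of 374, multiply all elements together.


Divisors of 374: [1, 2, 11, 17, 22, 34, 187, 374]
Product = n^(d(n)/2) = 374^(8/2)
Product = 19565295376


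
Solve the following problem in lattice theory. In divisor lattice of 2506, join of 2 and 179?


In a divisor lattice, join = lcm (least common multiple).
gcd(2,179) = 1
lcm(2,179) = 2*179/gcd = 358/1 = 358


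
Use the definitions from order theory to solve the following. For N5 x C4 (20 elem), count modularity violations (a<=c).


Modular law: if a <= c then a v (b ^ c) = (a v b) ^ c.
Check all triples (a,b,c) with a <= c among 20 elements.
  e.g. a=(a,0), b=(c,0), c=(b,0): lhs=(a,0) != rhs=(b,0)
  e.g. a=(a,0), b=(c,1), c=(b,0): lhs=(a,0) != rhs=(b,0)
Total violating triples: 40


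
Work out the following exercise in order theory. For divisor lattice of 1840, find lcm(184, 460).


In a divisor lattice, join = lcm (least common multiple).
Compute lcm iteratively: start with first element, then lcm(current, next).
Elements: [184, 460]
lcm(184,460) = 920
Final lcm = 920


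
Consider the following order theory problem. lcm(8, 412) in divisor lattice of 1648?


Join=lcm.
gcd(8,412)=4
lcm=824


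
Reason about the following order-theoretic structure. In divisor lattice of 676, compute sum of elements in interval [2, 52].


Interval [2,52] in divisors of 676: [2, 4, 26, 52]
Sum = 84


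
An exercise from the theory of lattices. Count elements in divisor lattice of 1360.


Divisors of 1360: [1, 2, 4, 5, 8, 10, 16, 17, 20, 34, 40, 68, 80, 85, 136, 170, 272, 340, 680, 1360]
Count: 20


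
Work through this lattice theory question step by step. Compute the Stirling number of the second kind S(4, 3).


S(n,k) = k*S(n-1,k) + S(n-1,k-1).
S(3,3) = 1, S(3,2) = 3
S(4,3) = 3*1 + 3 = 3 + 3
S(4,3) = 6


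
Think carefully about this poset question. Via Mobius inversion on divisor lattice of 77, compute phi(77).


phi(n) = n * prod_{p|n} (1 - 1/p).
Prime divisors of 77: [7, 11]
phi(77) = 77 * (1 - 1/7) * (1 - 1/11)
phi(77) = 60


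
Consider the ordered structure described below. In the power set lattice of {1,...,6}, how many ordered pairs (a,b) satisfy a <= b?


The order relation is {(a,b) : a <= b}, reflexive so it includes (a,a).
Examples: ({},{}), ({},{1,2}), ({},{1,2,3}), ({},{1,2,3,4}), ({},{1,2,3,4,5}), ...
Total ordered pairs: 729


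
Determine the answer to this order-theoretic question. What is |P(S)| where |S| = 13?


Power set = 2^n.
2^13 = 8192


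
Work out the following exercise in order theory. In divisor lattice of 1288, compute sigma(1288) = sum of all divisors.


sigma(n) = sum of divisors.
Divisors of 1288: [1, 2, 4, 7, 8, 14, 23, 28, 46, 56, 92, 161, 184, 322, 644, 1288]
Sum = 2880


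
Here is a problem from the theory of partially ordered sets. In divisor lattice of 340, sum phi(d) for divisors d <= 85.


Divisors of 340 up to 85: [1, 2, 4, 5, 10, 17, 20, 34, 68, 85]
phi values: [1, 1, 2, 4, 4, 16, 8, 16, 32, 64]
Sum = 148


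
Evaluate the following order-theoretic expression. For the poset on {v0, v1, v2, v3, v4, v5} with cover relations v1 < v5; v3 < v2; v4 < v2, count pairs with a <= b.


The order relation is {(a,b) : a <= b}, reflexive so it includes (a,a).
Examples: (v0,v0), (v1,v1), (v1,v5), (v2,v2), (v3,v2), ...
Total ordered pairs: 9


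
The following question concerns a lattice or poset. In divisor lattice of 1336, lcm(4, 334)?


Join=lcm.
gcd(4,334)=2
lcm=668


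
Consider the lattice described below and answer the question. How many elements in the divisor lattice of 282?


Divisors of 282: [1, 2, 3, 6, 47, 94, 141, 282]
Count: 8


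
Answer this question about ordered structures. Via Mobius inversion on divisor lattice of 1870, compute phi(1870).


phi(n) = n * prod_{p|n} (1 - 1/p).
Prime divisors of 1870: [2, 5, 11, 17]
phi(1870) = 1870 * (1 - 1/2) * (1 - 1/5) * (1 - 1/11) * (1 - 1/17)
phi(1870) = 640


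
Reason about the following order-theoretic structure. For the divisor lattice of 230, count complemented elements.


An element a is complemented if some b has a meet b = bottom, a join b = top.
a is complemented iff gcd(a, n/a)=1, i.e. a is a unitary divisor of 230.
Complemented elements: 1, 2, 5, 10, 23, 46, ... (2 more)
Count: 8


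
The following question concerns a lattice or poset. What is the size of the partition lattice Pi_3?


B(n) = number of set partitions of an n-element set.
B(n) satisfies the recurrence: B(n+1) = sum_k C(n,k)*B(k).
B(3) = 5


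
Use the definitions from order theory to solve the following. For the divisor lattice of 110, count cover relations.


A cover relation a -< b holds when a < b with no c strictly between.
Cover relations:
  1 -< 2
  1 -< 5
  1 -< 11
  2 -< 10
  2 -< 22
  5 -< 10
  5 -< 55
  10 -< 110
  ...4 more
Total: 12


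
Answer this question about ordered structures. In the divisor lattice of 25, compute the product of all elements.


Divisors of 25: [1, 5, 25]
Product = n^(d(n)/2) = 25^(3/2)
Product = 125


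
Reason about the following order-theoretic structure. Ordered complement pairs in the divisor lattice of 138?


Complement pair (a,b): a meet b = bottom, a join b = top.
Here: gcd(a,b)=1 and lcm(a,b)=138, i.e. a*b=138 with a,b coprime.
Pairs found: (1,138), (2,69), (3,46), (6,23), ... (4 more)
Total ordered pairs: 8


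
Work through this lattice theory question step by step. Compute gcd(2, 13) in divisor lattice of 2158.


In a divisor lattice, meet = gcd (greatest common divisor).
By Euclidean algorithm or factoring: gcd(2,13) = 1


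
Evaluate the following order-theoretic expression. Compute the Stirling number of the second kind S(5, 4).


S(n,k) = k*S(n-1,k) + S(n-1,k-1).
S(4,4) = 1, S(4,3) = 6
S(5,4) = 4*1 + 6 = 4 + 6
S(5,4) = 10


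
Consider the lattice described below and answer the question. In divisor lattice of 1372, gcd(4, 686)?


Meet=gcd.
gcd(4,686)=2


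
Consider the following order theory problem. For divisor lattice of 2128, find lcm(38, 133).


In a divisor lattice, join = lcm (least common multiple).
Compute lcm iteratively: start with first element, then lcm(current, next).
Elements: [38, 133]
lcm(38,133) = 266
Final lcm = 266


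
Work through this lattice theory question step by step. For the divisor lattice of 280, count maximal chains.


A maximal chain goes from the minimum element to a maximal element via cover relations.
Counting all min-to-max paths in the cover graph.
Total maximal chains: 20


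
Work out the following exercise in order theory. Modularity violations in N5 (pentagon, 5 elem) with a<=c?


Modular law: if a <= c then a v (b ^ c) = (a v b) ^ c.
Check all triples (a,b,c) with a <= c among 5 elements.
  e.g. a=a, b=c, c=b: lhs=a != rhs=b
Total violating triples: 1


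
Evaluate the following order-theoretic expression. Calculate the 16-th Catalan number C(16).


C(n) = C(2n, n) / (n+1).
C(32, 16) = 601080390
C(16) = 601080390 / 17 = 35357670


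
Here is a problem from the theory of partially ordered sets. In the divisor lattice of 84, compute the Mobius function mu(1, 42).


In a divisor lattice, mu(a,b) = mu(b/a) where mu is the classical Mobius function.
b/a = 42/1 = 42
Prime factorization of 42: primes [2, 3, 7]
42 is squarefree with 3 prime factor(s), so mu(42) = (-1)^3 = -1


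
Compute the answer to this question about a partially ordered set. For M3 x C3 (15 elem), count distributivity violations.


Distributive law: a ^ (b v c) = (a ^ b) v (a ^ c).
Check all 15^3 = 3375 ordered triples (a,b,c).
  e.g. a=(a1,0), b=(a2,0), c=(a3,0): lhs=(a1,0) != rhs=(0,0)
  e.g. a=(a1,0), b=(a2,0), c=(a3,1): lhs=(a1,0) != rhs=(0,0)
Total violating triples: 162


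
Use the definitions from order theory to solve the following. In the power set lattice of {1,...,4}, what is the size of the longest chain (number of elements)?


A chain is a totally ordered subset; we count the number of elements in a maximum chain.
Compute, for each element x, the size of the longest chain ending at x:
  {}: 1
  {1}: 2
  {2}: 2
  {3}: 2
  {4}: 2
  {1,2}: 3
  ...
A maximum chain: {} < {1} < {1,2} < {1,2,3} < {1,2,3,4}
Number of elements in the longest chain: 5


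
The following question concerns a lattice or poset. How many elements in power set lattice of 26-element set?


Power set = 2^n.
2^26 = 67108864


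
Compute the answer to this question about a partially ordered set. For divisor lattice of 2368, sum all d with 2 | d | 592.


Interval [2,592] in divisors of 2368: [2, 4, 8, 16, 74, 148, 296, 592]
Sum = 1140


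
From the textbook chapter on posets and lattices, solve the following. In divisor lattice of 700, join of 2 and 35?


In a divisor lattice, join = lcm (least common multiple).
gcd(2,35) = 1
lcm(2,35) = 2*35/gcd = 70/1 = 70


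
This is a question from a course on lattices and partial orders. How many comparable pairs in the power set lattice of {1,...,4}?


A comparable pair {a,b} has a < b or b < a in the order.
Count unordered pairs where one element is strictly below the other.
Examples: {{},{1}}, {{},{2}}, {{},{3}}, {{},{4}}, ...
Total comparable pairs: 65


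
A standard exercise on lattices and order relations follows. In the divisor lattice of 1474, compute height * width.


Height = length of longest chain minus 1; width = size of largest antichain.
A maximum chain: 1 | 67 | 737 | 1474  (height 3).
A maximum antichain: {2, 11, 67}  (width 3).
Product = 3 * 3 = 9


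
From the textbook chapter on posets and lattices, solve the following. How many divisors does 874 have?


Divisors of 874: [1, 2, 19, 23, 38, 46, 437, 874]
Count: 8


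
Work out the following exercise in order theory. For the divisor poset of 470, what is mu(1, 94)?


In a divisor lattice, mu(a,b) = mu(b/a) where mu is the classical Mobius function.
b/a = 94/1 = 94
Prime factorization of 94: primes [2, 47]
94 is squarefree with 2 prime factor(s), so mu(94) = (-1)^2 = 1


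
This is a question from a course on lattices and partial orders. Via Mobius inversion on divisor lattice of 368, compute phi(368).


phi(n) = n * prod_{p|n} (1 - 1/p).
Prime divisors of 368: [2, 23]
phi(368) = 368 * (1 - 1/2) * (1 - 1/23)
phi(368) = 176


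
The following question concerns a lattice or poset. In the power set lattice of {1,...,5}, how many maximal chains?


A maximal chain goes from the minimum element to a maximal element via cover relations.
Counting all min-to-max paths in the cover graph.
Total maximal chains: 120


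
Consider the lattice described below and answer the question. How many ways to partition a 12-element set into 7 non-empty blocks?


S(n,k) = k*S(n-1,k) + S(n-1,k-1).
S(11,7) = 63987, S(11,6) = 179487
S(12,7) = 7*63987 + 179487 = 447909 + 179487
S(12,7) = 627396


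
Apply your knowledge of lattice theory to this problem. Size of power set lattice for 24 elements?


Power set = 2^n.
2^24 = 16777216


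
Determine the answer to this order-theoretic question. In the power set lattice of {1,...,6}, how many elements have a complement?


An element a is complemented if some b has a meet b = bottom, a join b = top.
every subset A has complement S\A, so all elements are complemented.
Complemented elements: {}, {1}, {2}, {3}, {4}, {5}, ... (58 more)
Count: 64


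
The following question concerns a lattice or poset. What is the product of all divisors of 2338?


Divisors of 2338: [1, 2, 7, 14, 167, 334, 1169, 2338]
Product = n^(d(n)/2) = 2338^(8/2)
Product = 29879823467536


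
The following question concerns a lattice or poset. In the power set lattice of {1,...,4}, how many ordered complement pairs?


Complement pair (a,b): a meet b = bottom, a join b = top.
Here: A intersect B = {} and A union B = {1,...,4}.
Pairs found: ({},{1,2,3,4}), ({1},{2,3,4}), ({2},{1,3,4}), ({3},{1,2,4}), ... (12 more)
Total ordered pairs: 16


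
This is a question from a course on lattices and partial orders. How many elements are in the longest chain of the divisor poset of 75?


A chain is a totally ordered subset; we count the number of elements in a maximum chain.
Compute, for each element x, the size of the longest chain ending at x:
  1: 1
  3: 2
  5: 2
  25: 3
  15: 3
  75: 4
A maximum chain: 1 < 3 < 15 < 75
Number of elements in the longest chain: 4


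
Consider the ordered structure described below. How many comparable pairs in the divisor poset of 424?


A comparable pair {a,b} has a < b or b < a in the order.
Count unordered pairs where one element is strictly below the other.
Examples: {1,2}, {1,4}, {1,8}, {1,53}, ...
Total comparable pairs: 22


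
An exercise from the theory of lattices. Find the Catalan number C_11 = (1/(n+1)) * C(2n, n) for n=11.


C(n) = C(2n, n) / (n+1).
C(22, 11) = 705432
C(11) = 705432 / 12 = 58786


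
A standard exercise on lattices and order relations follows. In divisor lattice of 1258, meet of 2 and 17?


In a divisor lattice, meet = gcd (greatest common divisor).
By Euclidean algorithm or factoring: gcd(2,17) = 1


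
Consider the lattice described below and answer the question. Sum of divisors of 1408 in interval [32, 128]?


Interval [32,128] in divisors of 1408: [32, 64, 128]
Sum = 224


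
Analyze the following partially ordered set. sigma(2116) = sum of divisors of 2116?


sigma(n) = sum of divisors.
Divisors of 2116: [1, 2, 4, 23, 46, 92, 529, 1058, 2116]
Sum = 3871


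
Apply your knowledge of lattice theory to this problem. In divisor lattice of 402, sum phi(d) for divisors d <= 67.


Divisors of 402 up to 67: [1, 2, 3, 6, 67]
phi values: [1, 1, 2, 2, 66]
Sum = 72


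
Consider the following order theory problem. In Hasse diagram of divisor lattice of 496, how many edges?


A cover relation a -< b holds when a < b with no c strictly between.
Cover relations:
  1 -< 2
  1 -< 31
  2 -< 4
  2 -< 62
  4 -< 8
  4 -< 124
  8 -< 16
  8 -< 248
  ...5 more
Total: 13


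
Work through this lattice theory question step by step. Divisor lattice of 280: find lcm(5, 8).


In a divisor lattice, join = lcm (least common multiple).
gcd(5,8) = 1
lcm(5,8) = 5*8/gcd = 40/1 = 40


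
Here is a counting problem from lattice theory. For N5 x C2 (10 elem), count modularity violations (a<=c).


Modular law: if a <= c then a v (b ^ c) = (a v b) ^ c.
Check all triples (a,b,c) with a <= c among 10 elements.
  e.g. a=(a,0), b=(c,0), c=(b,0): lhs=(a,0) != rhs=(b,0)
  e.g. a=(a,0), b=(c,1), c=(b,0): lhs=(a,0) != rhs=(b,0)
Total violating triples: 6


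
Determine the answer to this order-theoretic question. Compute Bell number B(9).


B(n) = number of set partitions of an n-element set.
B(n) satisfies the recurrence: B(n+1) = sum_k C(n,k)*B(k).
B(9) = 21147


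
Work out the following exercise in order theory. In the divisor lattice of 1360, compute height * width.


Height = length of longest chain minus 1; width = size of largest antichain.
A maximum chain: 1 | 17 | 85 | 170 | 340 | 680 | 1360  (height 6).
A maximum antichain: {4, 10, 34, 85}  (width 4).
Product = 6 * 4 = 24


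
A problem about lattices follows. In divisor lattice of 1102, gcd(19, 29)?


Meet=gcd.
gcd(19,29)=1


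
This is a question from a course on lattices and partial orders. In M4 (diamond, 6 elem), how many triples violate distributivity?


Distributive law: a ^ (b v c) = (a ^ b) v (a ^ c).
Check all 6^3 = 216 ordered triples (a,b,c).
  e.g. a=a1, b=a2, c=a3: lhs=a1 != rhs=0
  e.g. a=a1, b=a2, c=a4: lhs=a1 != rhs=0
Total violating triples: 24


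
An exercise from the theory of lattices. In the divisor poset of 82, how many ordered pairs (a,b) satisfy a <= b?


The order relation is {(a,b) : a <= b}, reflexive so it includes (a,a).
Examples: (1,1), (1,2), (1,41), (1,82), (2,2), ...
Total ordered pairs: 9


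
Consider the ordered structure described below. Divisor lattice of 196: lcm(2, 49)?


Join=lcm.
gcd(2,49)=1
lcm=98


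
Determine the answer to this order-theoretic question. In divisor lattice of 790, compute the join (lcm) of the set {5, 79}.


In a divisor lattice, join = lcm (least common multiple).
Compute lcm iteratively: start with first element, then lcm(current, next).
Elements: [5, 79]
lcm(5,79) = 395
Final lcm = 395


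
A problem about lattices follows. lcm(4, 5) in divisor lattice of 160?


Join=lcm.
gcd(4,5)=1
lcm=20


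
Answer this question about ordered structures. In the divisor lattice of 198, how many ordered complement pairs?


Complement pair (a,b): a meet b = bottom, a join b = top.
Here: gcd(a,b)=1 and lcm(a,b)=198, i.e. a*b=198 with a,b coprime.
Pairs found: (1,198), (2,99), (9,22), (11,18), ... (4 more)
Total ordered pairs: 8


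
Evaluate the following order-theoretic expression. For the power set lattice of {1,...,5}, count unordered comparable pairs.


A comparable pair {a,b} has a < b or b < a in the order.
Count unordered pairs where one element is strictly below the other.
Examples: {{},{1}}, {{},{2}}, {{},{3}}, {{},{4}}, ...
Total comparable pairs: 211


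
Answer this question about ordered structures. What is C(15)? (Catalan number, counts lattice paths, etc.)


C(n) = C(2n, n) / (n+1).
C(30, 15) = 155117520
C(15) = 155117520 / 16 = 9694845


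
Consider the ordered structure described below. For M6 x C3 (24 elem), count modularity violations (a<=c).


Modular law: if a <= c then a v (b ^ c) = (a v b) ^ c.
Check all triples (a,b,c) with a <= c among 24 elements.
This lattice is modular (diamonds M_m and their chain-products are modular).
Total violating triples: 0


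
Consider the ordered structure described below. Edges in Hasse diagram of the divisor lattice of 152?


A cover relation a -< b holds when a < b with no c strictly between.
Cover relations:
  1 -< 2
  1 -< 19
  2 -< 4
  2 -< 38
  4 -< 8
  4 -< 76
  8 -< 152
  19 -< 38
  ...2 more
Total: 10


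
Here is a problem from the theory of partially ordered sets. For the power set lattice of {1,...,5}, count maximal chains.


A maximal chain goes from the minimum element to a maximal element via cover relations.
Counting all min-to-max paths in the cover graph.
Total maximal chains: 120


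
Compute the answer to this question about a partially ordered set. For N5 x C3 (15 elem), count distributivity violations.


Distributive law: a ^ (b v c) = (a ^ b) v (a ^ c).
Check all 15^3 = 3375 ordered triples (a,b,c).
  e.g. a=(b,0), b=(a,0), c=(c,0): lhs=(b,0) != rhs=(a,0)
  e.g. a=(b,0), b=(a,0), c=(c,1): lhs=(b,0) != rhs=(a,0)
Total violating triples: 54


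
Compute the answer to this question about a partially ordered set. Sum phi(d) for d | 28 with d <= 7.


Divisors of 28 up to 7: [1, 2, 4, 7]
phi values: [1, 1, 2, 6]
Sum = 10


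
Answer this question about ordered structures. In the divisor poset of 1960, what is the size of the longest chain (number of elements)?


A chain is a totally ordered subset; we count the number of elements in a maximum chain.
Compute, for each element x, the size of the longest chain ending at x:
  1: 1
  2: 2
  5: 2
  7: 2
  4: 3
  49: 3
  ...
A maximum chain: 1 < 2 < 4 < 8 < 40 < 280 < 1960
Number of elements in the longest chain: 7


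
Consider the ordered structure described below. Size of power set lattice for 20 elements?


Power set = 2^n.
2^20 = 1048576


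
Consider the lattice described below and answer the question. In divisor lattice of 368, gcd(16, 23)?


Meet=gcd.
gcd(16,23)=1


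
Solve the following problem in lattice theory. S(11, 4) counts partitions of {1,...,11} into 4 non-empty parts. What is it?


S(n,k) = k*S(n-1,k) + S(n-1,k-1).
S(10,4) = 34105, S(10,3) = 9330
S(11,4) = 4*34105 + 9330 = 136420 + 9330
S(11,4) = 145750


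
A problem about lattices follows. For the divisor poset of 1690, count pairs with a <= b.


The order relation is {(a,b) : a <= b}, reflexive so it includes (a,a).
Examples: (1,1), (1,10), (1,13), (1,130), (1,169), ...
Total ordered pairs: 54


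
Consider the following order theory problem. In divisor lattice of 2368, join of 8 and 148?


In a divisor lattice, join = lcm (least common multiple).
gcd(8,148) = 4
lcm(8,148) = 8*148/gcd = 1184/4 = 296


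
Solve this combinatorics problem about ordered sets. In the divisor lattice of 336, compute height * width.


Height = length of longest chain minus 1; width = size of largest antichain.
A maximum chain: 1 | 7 | 21 | 42 | 84 | 168 | 336  (height 6).
A maximum antichain: {4, 6, 14, 21}  (width 4).
Product = 6 * 4 = 24


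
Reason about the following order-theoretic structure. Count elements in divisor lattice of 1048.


Divisors of 1048: [1, 2, 4, 8, 131, 262, 524, 1048]
Count: 8
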